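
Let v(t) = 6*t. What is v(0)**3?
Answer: 0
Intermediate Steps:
v(0)**3 = (6*0)**3 = 0**3 = 0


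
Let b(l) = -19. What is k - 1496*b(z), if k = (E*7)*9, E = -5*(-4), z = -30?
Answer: 29684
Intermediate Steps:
E = 20
k = 1260 (k = (20*7)*9 = 140*9 = 1260)
k - 1496*b(z) = 1260 - 1496*(-19) = 1260 + 28424 = 29684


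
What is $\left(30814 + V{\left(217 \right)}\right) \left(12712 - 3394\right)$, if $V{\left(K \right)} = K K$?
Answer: $725900154$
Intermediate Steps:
$V{\left(K \right)} = K^{2}$
$\left(30814 + V{\left(217 \right)}\right) \left(12712 - 3394\right) = \left(30814 + 217^{2}\right) \left(12712 - 3394\right) = \left(30814 + 47089\right) 9318 = 77903 \cdot 9318 = 725900154$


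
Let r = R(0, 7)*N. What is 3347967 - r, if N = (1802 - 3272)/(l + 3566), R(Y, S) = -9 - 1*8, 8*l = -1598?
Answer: 9016055139/2693 ≈ 3.3480e+6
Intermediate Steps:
l = -799/4 (l = (⅛)*(-1598) = -799/4 ≈ -199.75)
R(Y, S) = -17 (R(Y, S) = -9 - 8 = -17)
N = -1176/2693 (N = (1802 - 3272)/(-799/4 + 3566) = -1470/13465/4 = -1470*4/13465 = -1176/2693 ≈ -0.43669)
r = 19992/2693 (r = -17*(-1176/2693) = 19992/2693 ≈ 7.4237)
3347967 - r = 3347967 - 1*19992/2693 = 3347967 - 19992/2693 = 9016055139/2693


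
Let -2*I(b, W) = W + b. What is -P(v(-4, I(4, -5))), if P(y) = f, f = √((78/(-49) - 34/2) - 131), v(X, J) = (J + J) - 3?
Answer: -I*√7330/7 ≈ -12.231*I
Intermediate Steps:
I(b, W) = -W/2 - b/2 (I(b, W) = -(W + b)/2 = -W/2 - b/2)
v(X, J) = -3 + 2*J (v(X, J) = 2*J - 3 = -3 + 2*J)
f = I*√7330/7 (f = √((78*(-1/49) - 34*½) - 131) = √((-78/49 - 17) - 131) = √(-911/49 - 131) = √(-7330/49) = I*√7330/7 ≈ 12.231*I)
P(y) = I*√7330/7
-P(v(-4, I(4, -5))) = -I*√7330/7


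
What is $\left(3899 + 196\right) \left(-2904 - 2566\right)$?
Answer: $-22399650$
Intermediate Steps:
$\left(3899 + 196\right) \left(-2904 - 2566\right) = 4095 \left(-5470\right) = -22399650$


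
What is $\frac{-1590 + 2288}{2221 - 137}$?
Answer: $\frac{349}{1042} \approx 0.33493$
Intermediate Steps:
$\frac{-1590 + 2288}{2221 - 137} = \frac{698}{2084} = 698 \cdot \frac{1}{2084} = \frac{349}{1042}$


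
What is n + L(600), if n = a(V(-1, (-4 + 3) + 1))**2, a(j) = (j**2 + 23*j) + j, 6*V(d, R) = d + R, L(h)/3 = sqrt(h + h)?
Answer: 20449/1296 + 60*sqrt(3) ≈ 119.70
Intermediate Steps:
L(h) = 3*sqrt(2)*sqrt(h) (L(h) = 3*sqrt(h + h) = 3*sqrt(2*h) = 3*(sqrt(2)*sqrt(h)) = 3*sqrt(2)*sqrt(h))
V(d, R) = R/6 + d/6 (V(d, R) = (d + R)/6 = (R + d)/6 = R/6 + d/6)
a(j) = j**2 + 24*j
n = 20449/1296 (n = ((((-4 + 3) + 1)/6 + (1/6)*(-1))*(24 + (((-4 + 3) + 1)/6 + (1/6)*(-1))))**2 = (((-1 + 1)/6 - 1/6)*(24 + ((-1 + 1)/6 - 1/6)))**2 = (((1/6)*0 - 1/6)*(24 + ((1/6)*0 - 1/6)))**2 = ((0 - 1/6)*(24 + (0 - 1/6)))**2 = (-(24 - 1/6)/6)**2 = (-1/6*143/6)**2 = (-143/36)**2 = 20449/1296 ≈ 15.779)
n + L(600) = 20449/1296 + 3*sqrt(2)*sqrt(600) = 20449/1296 + 3*sqrt(2)*(10*sqrt(6)) = 20449/1296 + 60*sqrt(3)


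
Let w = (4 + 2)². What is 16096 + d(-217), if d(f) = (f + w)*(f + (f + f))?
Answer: 133927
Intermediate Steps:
w = 36 (w = 6² = 36)
d(f) = 3*f*(36 + f) (d(f) = (f + 36)*(f + (f + f)) = (36 + f)*(f + 2*f) = (36 + f)*(3*f) = 3*f*(36 + f))
16096 + d(-217) = 16096 + 3*(-217)*(36 - 217) = 16096 + 3*(-217)*(-181) = 16096 + 117831 = 133927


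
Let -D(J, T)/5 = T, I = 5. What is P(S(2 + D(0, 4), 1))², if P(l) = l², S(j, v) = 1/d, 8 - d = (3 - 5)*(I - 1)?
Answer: 1/65536 ≈ 1.5259e-5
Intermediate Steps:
D(J, T) = -5*T
d = 16 (d = 8 - (3 - 5)*(5 - 1) = 8 - (-2)*4 = 8 - 1*(-8) = 8 + 8 = 16)
S(j, v) = 1/16
P(S(2 + D(0, 4), 1))² = ((1/16)²)² = (1/256)² = 1/65536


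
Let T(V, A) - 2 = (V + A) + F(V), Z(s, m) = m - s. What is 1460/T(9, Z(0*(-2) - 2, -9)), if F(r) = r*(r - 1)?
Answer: 365/19 ≈ 19.211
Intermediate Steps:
F(r) = r*(-1 + r)
T(V, A) = 2 + A + V + V*(-1 + V) (T(V, A) = 2 + ((V + A) + V*(-1 + V)) = 2 + ((A + V) + V*(-1 + V)) = 2 + (A + V + V*(-1 + V)) = 2 + A + V + V*(-1 + V))
1460/T(9, Z(0*(-2) - 2, -9)) = 1460/(2 + (-9 - (0*(-2) - 2)) + 9²) = 1460/(2 + (-9 - (0 - 2)) + 81) = 1460/(2 + (-9 - 1*(-2)) + 81) = 1460/(2 + (-9 + 2) + 81) = 1460/(2 - 7 + 81) = 1460/76 = 1460*(1/76) = 365/19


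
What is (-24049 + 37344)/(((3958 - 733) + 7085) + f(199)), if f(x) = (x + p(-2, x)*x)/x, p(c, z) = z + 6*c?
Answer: 13295/10498 ≈ 1.2664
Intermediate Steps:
f(x) = (x + x*(-12 + x))/x (f(x) = (x + (x + 6*(-2))*x)/x = (x + (x - 12)*x)/x = (x + (-12 + x)*x)/x = (x + x*(-12 + x))/x)
(-24049 + 37344)/(((3958 - 733) + 7085) + f(199)) = (-24049 + 37344)/(((3958 - 733) + 7085) + (-11 + 199)) = 13295/((3225 + 7085) + 188) = 13295/(10310 + 188) = 13295/10498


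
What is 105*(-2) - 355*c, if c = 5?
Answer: -1985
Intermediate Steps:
105*(-2) - 355*c = 105*(-2) - 355*5 = -210 - 1775 = -1985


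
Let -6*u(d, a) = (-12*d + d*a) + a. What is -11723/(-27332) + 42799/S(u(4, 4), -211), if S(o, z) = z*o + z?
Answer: -3467296403/98039884 ≈ -35.366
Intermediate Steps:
u(d, a) = 2*d - a/6 - a*d/6 (u(d, a) = -((-12*d + d*a) + a)/6 = -((-12*d + a*d) + a)/6 = -(a - 12*d + a*d)/6 = 2*d - a/6 - a*d/6)
S(o, z) = z + o*z (S(o, z) = o*z + z = z + o*z)
-11723/(-27332) + 42799/S(u(4, 4), -211) = -11723/(-27332) + 42799/((-211*(1 + (2*4 - ⅙*4 - ⅙*4*4)))) = -11723*(-1/27332) + 42799/((-211*(1 + (8 - ⅔ - 8/3)))) = 11723/27332 + 42799/((-211*(1 + 14/3))) = 11723/27332 + 42799/((-211*17/3)) = 11723/27332 + 42799/(-3587/3) = 11723/27332 + 42799*(-3/3587) = 11723/27332 - 128397/3587 = -3467296403/98039884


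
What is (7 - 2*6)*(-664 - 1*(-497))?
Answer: 835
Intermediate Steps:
(7 - 2*6)*(-664 - 1*(-497)) = (7 - 12)*(-664 + 497) = -5*(-167) = 835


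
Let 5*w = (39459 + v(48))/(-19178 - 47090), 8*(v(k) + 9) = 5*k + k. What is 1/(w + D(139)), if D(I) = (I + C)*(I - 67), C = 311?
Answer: 165670/5367688257 ≈ 3.0864e-5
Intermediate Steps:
v(k) = -9 + 3*k/4 (v(k) = -9 + (5*k + k)/8 = -9 + (6*k)/8 = -9 + 3*k/4)
D(I) = (-67 + I)*(311 + I) (D(I) = (I + 311)*(I - 67) = (311 + I)*(-67 + I) = (-67 + I)*(311 + I))
w = -19743/165670 (w = ((39459 + (-9 + (3/4)*48))/(-19178 - 47090))/5 = ((39459 + (-9 + 36))/(-66268))/5 = ((39459 + 27)*(-1/66268))/5 = (39486*(-1/66268))/5 = (1/5)*(-19743/33134) = -19743/165670 ≈ -0.11917)
1/(w + D(139)) = 1/(-19743/165670 + (-20837 + 139**2 + 244*139)) = 1/(-19743/165670 + (-20837 + 19321 + 33916)) = 1/(-19743/165670 + 32400) = 1/(5367688257/165670) = 165670/5367688257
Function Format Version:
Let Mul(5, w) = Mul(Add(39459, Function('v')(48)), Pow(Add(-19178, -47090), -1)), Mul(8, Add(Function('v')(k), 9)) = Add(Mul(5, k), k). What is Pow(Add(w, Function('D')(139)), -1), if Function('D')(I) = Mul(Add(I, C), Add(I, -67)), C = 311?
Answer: Rational(165670, 5367688257) ≈ 3.0864e-5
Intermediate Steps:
Function('v')(k) = Add(-9, Mul(Rational(3, 4), k)) (Function('v')(k) = Add(-9, Mul(Rational(1, 8), Add(Mul(5, k), k))) = Add(-9, Mul(Rational(1, 8), Mul(6, k))) = Add(-9, Mul(Rational(3, 4), k)))
Function('D')(I) = Mul(Add(-67, I), Add(311, I)) (Function('D')(I) = Mul(Add(I, 311), Add(I, -67)) = Mul(Add(311, I), Add(-67, I)) = Mul(Add(-67, I), Add(311, I)))
w = Rational(-19743, 165670) (w = Mul(Rational(1, 5), Mul(Add(39459, Add(-9, Mul(Rational(3, 4), 48))), Pow(Add(-19178, -47090), -1))) = Mul(Rational(1, 5), Mul(Add(39459, Add(-9, 36)), Pow(-66268, -1))) = Mul(Rational(1, 5), Mul(Add(39459, 27), Rational(-1, 66268))) = Mul(Rational(1, 5), Mul(39486, Rational(-1, 66268))) = Mul(Rational(1, 5), Rational(-19743, 33134)) = Rational(-19743, 165670) ≈ -0.11917)
Pow(Add(w, Function('D')(139)), -1) = Pow(Add(Rational(-19743, 165670), Add(-20837, Pow(139, 2), Mul(244, 139))), -1) = Pow(Add(Rational(-19743, 165670), Add(-20837, 19321, 33916)), -1) = Pow(Add(Rational(-19743, 165670), 32400), -1) = Pow(Rational(5367688257, 165670), -1) = Rational(165670, 5367688257)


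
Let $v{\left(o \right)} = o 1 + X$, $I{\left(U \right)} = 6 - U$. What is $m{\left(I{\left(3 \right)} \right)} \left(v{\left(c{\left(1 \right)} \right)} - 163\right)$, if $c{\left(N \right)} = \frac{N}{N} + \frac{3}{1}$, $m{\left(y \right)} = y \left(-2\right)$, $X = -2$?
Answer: $966$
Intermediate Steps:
$m{\left(y \right)} = - 2 y$
$c{\left(N \right)} = 4$ ($c{\left(N \right)} = 1 + 3 \cdot 1 = 1 + 3 = 4$)
$v{\left(o \right)} = -2 + o$ ($v{\left(o \right)} = o 1 - 2 = o - 2 = -2 + o$)
$m{\left(I{\left(3 \right)} \right)} \left(v{\left(c{\left(1 \right)} \right)} - 163\right) = - 2 \left(6 - 3\right) \left(\left(-2 + 4\right) - 163\right) = - 2 \left(6 - 3\right) \left(2 - 163\right) = \left(-2\right) 3 \left(-161\right) = \left(-6\right) \left(-161\right) = 966$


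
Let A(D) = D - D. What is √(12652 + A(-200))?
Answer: 2*√3163 ≈ 112.48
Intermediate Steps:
A(D) = 0
√(12652 + A(-200)) = √(12652 + 0) = √12652 = 2*√3163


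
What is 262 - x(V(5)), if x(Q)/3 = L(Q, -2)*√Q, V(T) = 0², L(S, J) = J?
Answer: 262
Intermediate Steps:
V(T) = 0
x(Q) = -6*√Q (x(Q) = 3*(-2*√Q) = -6*√Q)
262 - x(V(5)) = 262 - (-6)*√0 = 262 - (-6)*0 = 262 - 1*0 = 262 + 0 = 262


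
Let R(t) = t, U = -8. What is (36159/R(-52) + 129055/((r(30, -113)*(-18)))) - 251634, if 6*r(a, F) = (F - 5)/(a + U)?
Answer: -2248620019/9204 ≈ -2.4431e+5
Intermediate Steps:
r(a, F) = (-5 + F)/(6*(-8 + a)) (r(a, F) = ((F - 5)/(a - 8))/6 = ((-5 + F)/(-8 + a))/6 = (-5 + F)/(6*(-8 + a)))
(36159/R(-52) + 129055/((r(30, -113)*(-18)))) - 251634 = (36159/(-52) + 129055/((((-5 - 113)/(6*(-8 + 30)))*(-18)))) - 251634 = (36159*(-1/52) + 129055/((((⅙)*(-118)/22)*(-18)))) - 251634 = (-36159/52 + 129055/((((⅙)*(1/22)*(-118))*(-18)))) - 251634 = (-36159/52 + 129055/((-59/66*(-18)))) - 251634 = (-36159/52 + 129055/(177/11)) - 251634 = (-36159/52 + 129055*(11/177)) - 251634 = (-36159/52 + 1419605/177) - 251634 = 67419317/9204 - 251634 = -2248620019/9204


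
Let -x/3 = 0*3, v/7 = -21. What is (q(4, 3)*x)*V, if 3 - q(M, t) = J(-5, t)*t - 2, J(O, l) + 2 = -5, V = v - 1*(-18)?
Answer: 0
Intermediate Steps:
v = -147 (v = 7*(-21) = -147)
V = -129 (V = -147 - 1*(-18) = -147 + 18 = -129)
J(O, l) = -7 (J(O, l) = -2 - 5 = -7)
q(M, t) = 5 + 7*t (q(M, t) = 3 - (-7*t - 2) = 3 - (-2 - 7*t) = 3 + (2 + 7*t) = 5 + 7*t)
x = 0 (x = -0*3 = -3*0 = 0)
(q(4, 3)*x)*V = ((5 + 7*3)*0)*(-129) = ((5 + 21)*0)*(-129) = (26*0)*(-129) = 0*(-129) = 0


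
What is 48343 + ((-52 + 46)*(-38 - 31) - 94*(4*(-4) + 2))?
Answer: 50073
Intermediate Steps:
48343 + ((-52 + 46)*(-38 - 31) - 94*(4*(-4) + 2)) = 48343 + (-6*(-69) - 94*(-16 + 2)) = 48343 + (414 - 94*(-14)) = 48343 + (414 + 1316) = 48343 + 1730 = 50073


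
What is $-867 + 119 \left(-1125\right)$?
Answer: $-134742$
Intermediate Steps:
$-867 + 119 \left(-1125\right) = -867 - 133875 = -134742$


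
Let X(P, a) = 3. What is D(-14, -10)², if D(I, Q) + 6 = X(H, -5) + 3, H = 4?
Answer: 0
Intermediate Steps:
D(I, Q) = 0 (D(I, Q) = -6 + (3 + 3) = -6 + 6 = 0)
D(-14, -10)² = 0² = 0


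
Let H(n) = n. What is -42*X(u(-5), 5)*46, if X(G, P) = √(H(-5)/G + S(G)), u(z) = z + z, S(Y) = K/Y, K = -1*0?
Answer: -966*√2 ≈ -1366.1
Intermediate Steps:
K = 0
S(Y) = 0 (S(Y) = 0/Y = 0)
u(z) = 2*z
X(G, P) = √5*√(-1/G) (X(G, P) = √(-5/G + 0) = √(-5/G) = √5*√(-1/G))
-42*X(u(-5), 5)*46 = -42*√5*√(-1/(2*(-5)))*46 = -42*√5*√(-1/(-10))*46 = -42*√5*√(-1*(-⅒))*46 = -42*√5*√(⅒)*46 = -42*√5*√10/10*46 = -21*√2*46 = -966*√2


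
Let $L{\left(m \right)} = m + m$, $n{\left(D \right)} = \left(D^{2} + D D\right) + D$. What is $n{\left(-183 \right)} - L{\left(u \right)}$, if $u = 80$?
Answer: $66635$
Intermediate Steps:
$n{\left(D \right)} = D + 2 D^{2}$ ($n{\left(D \right)} = \left(D^{2} + D^{2}\right) + D = 2 D^{2} + D = D + 2 D^{2}$)
$L{\left(m \right)} = 2 m$
$n{\left(-183 \right)} - L{\left(u \right)} = - 183 \left(1 + 2 \left(-183\right)\right) - 2 \cdot 80 = - 183 \left(1 - 366\right) - 160 = \left(-183\right) \left(-365\right) - 160 = 66795 - 160 = 66635$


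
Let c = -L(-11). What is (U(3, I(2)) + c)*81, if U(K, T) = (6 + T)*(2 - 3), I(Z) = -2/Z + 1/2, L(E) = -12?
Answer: 1053/2 ≈ 526.50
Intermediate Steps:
I(Z) = ½ - 2/Z (I(Z) = -2/Z + 1*(½) = -2/Z + ½ = ½ - 2/Z)
U(K, T) = -6 - T (U(K, T) = (6 + T)*(-1) = -6 - T)
c = 12 (c = -1*(-12) = 12)
(U(3, I(2)) + c)*81 = ((-6 - (-4 + 2)/(2*2)) + 12)*81 = ((-6 - (-2)/(2*2)) + 12)*81 = ((-6 - 1*(-½)) + 12)*81 = ((-6 + ½) + 12)*81 = (-11/2 + 12)*81 = (13/2)*81 = 1053/2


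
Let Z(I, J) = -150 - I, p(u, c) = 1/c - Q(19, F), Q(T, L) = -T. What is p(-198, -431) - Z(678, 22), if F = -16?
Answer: 365056/431 ≈ 847.00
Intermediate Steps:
p(u, c) = 19 + 1/c (p(u, c) = 1/c - (-1)*19 = 1/c - 1*(-19) = 1/c + 19 = 19 + 1/c)
p(-198, -431) - Z(678, 22) = (19 + 1/(-431)) - (-150 - 1*678) = (19 - 1/431) - (-150 - 678) = 8188/431 - 1*(-828) = 8188/431 + 828 = 365056/431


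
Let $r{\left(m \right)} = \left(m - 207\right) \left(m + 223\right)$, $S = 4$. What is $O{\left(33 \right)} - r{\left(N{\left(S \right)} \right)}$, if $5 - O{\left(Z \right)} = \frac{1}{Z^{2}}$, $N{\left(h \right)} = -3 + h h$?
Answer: $\frac{49864220}{1089} \approx 45789.0$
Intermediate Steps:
$N{\left(h \right)} = -3 + h^{2}$
$r{\left(m \right)} = \left(-207 + m\right) \left(223 + m\right)$
$O{\left(Z \right)} = 5 - \frac{1}{Z^{2}}$
$O{\left(33 \right)} - r{\left(N{\left(S \right)} \right)} = \left(5 - \frac{1}{1089}\right) - \left(-46161 + \left(-3 + 4^{2}\right)^{2} + 16 \left(-3 + 4^{2}\right)\right) = \left(5 - \frac{1}{1089}\right) - \left(-46161 + \left(-3 + 16\right)^{2} + 16 \left(-3 + 16\right)\right) = \left(5 - \frac{1}{1089}\right) - \left(-46161 + 13^{2} + 16 \cdot 13\right) = \frac{5444}{1089} - \left(-46161 + 169 + 208\right) = \frac{5444}{1089} - -45784 = \frac{5444}{1089} + 45784 = \frac{49864220}{1089}$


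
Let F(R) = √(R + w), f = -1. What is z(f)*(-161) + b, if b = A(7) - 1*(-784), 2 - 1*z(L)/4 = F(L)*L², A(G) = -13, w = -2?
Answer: -517 + 644*I*√3 ≈ -517.0 + 1115.4*I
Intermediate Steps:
F(R) = √(-2 + R) (F(R) = √(R - 2) = √(-2 + R))
z(L) = 8 - 4*L²*√(-2 + L) (z(L) = 8 - 4*√(-2 + L)*L² = 8 - 4*L²*√(-2 + L))
b = 771 (b = -13 - 1*(-784) = -13 + 784 = 771)
z(f)*(-161) + b = (8 - 4*(-1)²*√(-2 - 1))*(-161) + 771 = (8 - 4*1*√(-3))*(-161) + 771 = (8 - 4*1*I*√3)*(-161) + 771 = (8 - 4*I*√3)*(-161) + 771 = (-1288 + 644*I*√3) + 771 = -517 + 644*I*√3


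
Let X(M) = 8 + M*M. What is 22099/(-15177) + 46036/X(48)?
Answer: 9523463/516018 ≈ 18.456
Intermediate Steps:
X(M) = 8 + M**2
22099/(-15177) + 46036/X(48) = 22099/(-15177) + 46036/(8 + 48**2) = 22099*(-1/15177) + 46036/(8 + 2304) = -22099/15177 + 46036/2312 = -22099/15177 + 46036*(1/2312) = -22099/15177 + 677/34 = 9523463/516018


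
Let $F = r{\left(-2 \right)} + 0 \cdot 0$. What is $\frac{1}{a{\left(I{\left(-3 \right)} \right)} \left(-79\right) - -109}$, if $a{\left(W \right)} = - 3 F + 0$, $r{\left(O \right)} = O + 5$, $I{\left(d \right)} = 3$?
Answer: $\frac{1}{820} \approx 0.0012195$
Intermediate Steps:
$r{\left(O \right)} = 5 + O$
$F = 3$ ($F = \left(5 - 2\right) + 0 \cdot 0 = 3 + 0 = 3$)
$a{\left(W \right)} = -9$ ($a{\left(W \right)} = \left(-3\right) 3 + 0 = -9 + 0 = -9$)
$\frac{1}{a{\left(I{\left(-3 \right)} \right)} \left(-79\right) - -109} = \frac{1}{\left(-9\right) \left(-79\right) - -109} = \frac{1}{711 + \left(-4 + 113\right)} = \frac{1}{711 + 109} = \frac{1}{820}$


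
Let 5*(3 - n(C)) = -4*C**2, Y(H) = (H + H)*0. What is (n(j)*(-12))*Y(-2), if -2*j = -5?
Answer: 0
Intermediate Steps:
Y(H) = 0 (Y(H) = (2*H)*0 = 0)
j = 5/2 (j = -1/2*(-5) = 5/2 ≈ 2.5000)
n(C) = 3 + 4*C**2/5 (n(C) = 3 - (-4)*C**2/5 = 3 + 4*C**2/5)
(n(j)*(-12))*Y(-2) = ((3 + 4*(5/2)**2/5)*(-12))*0 = ((3 + (4/5)*(25/4))*(-12))*0 = ((3 + 5)*(-12))*0 = (8*(-12))*0 = -96*0 = 0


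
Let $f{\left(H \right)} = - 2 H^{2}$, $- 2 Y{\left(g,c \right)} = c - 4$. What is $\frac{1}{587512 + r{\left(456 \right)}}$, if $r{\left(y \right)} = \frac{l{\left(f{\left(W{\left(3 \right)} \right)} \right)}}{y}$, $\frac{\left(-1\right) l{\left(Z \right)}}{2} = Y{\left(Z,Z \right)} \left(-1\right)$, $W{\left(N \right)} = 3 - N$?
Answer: $\frac{114}{66976369} \approx 1.7021 \cdot 10^{-6}$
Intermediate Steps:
$Y{\left(g,c \right)} = 2 - \frac{c}{2}$ ($Y{\left(g,c \right)} = - \frac{c - 4}{2} = - \frac{-4 + c}{2} = 2 - \frac{c}{2}$)
$l{\left(Z \right)} = 4 - Z$ ($l{\left(Z \right)} = - 2 \left(2 - \frac{Z}{2}\right) \left(-1\right) = - 2 \left(-2 + \frac{Z}{2}\right) = 4 - Z$)
$r{\left(y \right)} = \frac{4}{y}$ ($r{\left(y \right)} = \frac{4 - - 2 \left(3 - 3\right)^{2}}{y} = \frac{4 - - 2 \cdot 0^{2}}{y} = \frac{4 - \left(-2\right) 0}{y} = \frac{4 - 0}{y} = \frac{4 + 0}{y} = \frac{4}{y}$)
$\frac{1}{587512 + r{\left(456 \right)}} = \frac{1}{587512 + \frac{4}{456}} = \frac{1}{587512 + 4 \cdot \frac{1}{456}} = \frac{1}{587512 + \frac{1}{114}} = \frac{1}{\frac{66976369}{114}} = \frac{114}{66976369}$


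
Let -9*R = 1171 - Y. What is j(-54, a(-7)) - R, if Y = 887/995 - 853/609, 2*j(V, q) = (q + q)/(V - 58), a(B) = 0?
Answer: 709881857/5453595 ≈ 130.17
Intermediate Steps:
j(V, q) = q/(-58 + V) (j(V, q) = ((q + q)/(V - 58))/2 = ((2*q)/(-58 + V))/2 = (2*q/(-58 + V))/2 = q/(-58 + V))
Y = -308552/605955 (Y = 887*(1/995) - 853*1/609 = 887/995 - 853/609 = -308552/605955 ≈ -0.50920)
R = -709881857/5453595 (R = -(1171 - 1*(-308552/605955))/9 = -(1171 + 308552/605955)/9 = -⅑*709881857/605955 = -709881857/5453595 ≈ -130.17)
j(-54, a(-7)) - R = 0/(-58 - 54) - 1*(-709881857/5453595) = 0/(-112) + 709881857/5453595 = 0*(-1/112) + 709881857/5453595 = 0 + 709881857/5453595 = 709881857/5453595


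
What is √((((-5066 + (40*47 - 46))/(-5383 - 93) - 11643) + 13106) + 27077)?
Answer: 2*√9768017/37 ≈ 168.94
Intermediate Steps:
√((((-5066 + (40*47 - 46))/(-5383 - 93) - 11643) + 13106) + 27077) = √((((-5066 + (1880 - 46))/(-5476) - 11643) + 13106) + 27077) = √((((-5066 + 1834)*(-1/5476) - 11643) + 13106) + 27077) = √(((-3232*(-1/5476) - 11643) + 13106) + 27077) = √(((808/1369 - 11643) + 13106) + 27077) = √((-15938459/1369 + 13106) + 27077) = √(2003655/1369 + 27077) = √(39072068/1369) = 2*√9768017/37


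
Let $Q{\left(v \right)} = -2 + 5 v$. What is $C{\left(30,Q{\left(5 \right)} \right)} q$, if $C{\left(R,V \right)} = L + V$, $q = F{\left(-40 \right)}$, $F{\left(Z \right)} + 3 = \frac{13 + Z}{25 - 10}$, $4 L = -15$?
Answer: $- \frac{462}{5} \approx -92.4$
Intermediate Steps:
$L = - \frac{15}{4}$ ($L = \frac{1}{4} \left(-15\right) = - \frac{15}{4} \approx -3.75$)
$F{\left(Z \right)} = - \frac{32}{15} + \frac{Z}{15}$ ($F{\left(Z \right)} = -3 + \frac{13 + Z}{25 - 10} = -3 + \frac{13 + Z}{15} = -3 + \left(13 + Z\right) \frac{1}{15} = -3 + \left(\frac{13}{15} + \frac{Z}{15}\right) = - \frac{32}{15} + \frac{Z}{15}$)
$q = - \frac{24}{5}$ ($q = - \frac{32}{15} + \frac{1}{15} \left(-40\right) = - \frac{32}{15} - \frac{8}{3} = - \frac{24}{5} \approx -4.8$)
$C{\left(R,V \right)} = - \frac{15}{4} + V$
$C{\left(30,Q{\left(5 \right)} \right)} q = \left(- \frac{15}{4} + \left(-2 + 5 \cdot 5\right)\right) \left(- \frac{24}{5}\right) = \left(- \frac{15}{4} + \left(-2 + 25\right)\right) \left(- \frac{24}{5}\right) = \left(- \frac{15}{4} + 23\right) \left(- \frac{24}{5}\right) = \frac{77}{4} \left(- \frac{24}{5}\right) = - \frac{462}{5}$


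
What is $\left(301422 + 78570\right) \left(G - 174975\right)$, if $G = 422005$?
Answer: $93869423760$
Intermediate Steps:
$\left(301422 + 78570\right) \left(G - 174975\right) = \left(301422 + 78570\right) \left(422005 - 174975\right) = 379992 \cdot 247030 = 93869423760$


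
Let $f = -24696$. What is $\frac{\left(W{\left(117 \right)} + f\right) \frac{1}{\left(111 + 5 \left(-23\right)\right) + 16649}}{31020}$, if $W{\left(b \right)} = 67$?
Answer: $- \frac{2239}{46938900} \approx -4.77 \cdot 10^{-5}$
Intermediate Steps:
$\frac{\left(W{\left(117 \right)} + f\right) \frac{1}{\left(111 + 5 \left(-23\right)\right) + 16649}}{31020} = \frac{\left(67 - 24696\right) \frac{1}{\left(111 + 5 \left(-23\right)\right) + 16649}}{31020} = - \frac{24629}{\left(111 - 115\right) + 16649} \cdot \frac{1}{31020} = - \frac{24629}{-4 + 16649} \cdot \frac{1}{31020} = - \frac{24629}{16645} \cdot \frac{1}{31020} = \left(-24629\right) \frac{1}{16645} \cdot \frac{1}{31020} = \left(- \frac{24629}{16645}\right) \frac{1}{31020} = - \frac{2239}{46938900}$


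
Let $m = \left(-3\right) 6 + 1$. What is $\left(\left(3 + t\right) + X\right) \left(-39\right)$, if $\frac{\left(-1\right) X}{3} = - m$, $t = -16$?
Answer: $2496$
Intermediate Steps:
$m = -17$ ($m = -18 + 1 = -17$)
$X = -51$ ($X = - 3 \left(\left(-1\right) \left(-17\right)\right) = \left(-3\right) 17 = -51$)
$\left(\left(3 + t\right) + X\right) \left(-39\right) = \left(\left(3 - 16\right) - 51\right) \left(-39\right) = \left(-13 - 51\right) \left(-39\right) = \left(-64\right) \left(-39\right) = 2496$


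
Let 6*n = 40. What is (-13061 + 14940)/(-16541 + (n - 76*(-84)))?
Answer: -5637/30451 ≈ -0.18512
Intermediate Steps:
n = 20/3 (n = (1/6)*40 = 20/3 ≈ 6.6667)
(-13061 + 14940)/(-16541 + (n - 76*(-84))) = (-13061 + 14940)/(-16541 + (20/3 - 76*(-84))) = 1879/(-16541 + (20/3 + 6384)) = 1879/(-16541 + 19172/3) = 1879/(-30451/3) = 1879*(-3/30451) = -5637/30451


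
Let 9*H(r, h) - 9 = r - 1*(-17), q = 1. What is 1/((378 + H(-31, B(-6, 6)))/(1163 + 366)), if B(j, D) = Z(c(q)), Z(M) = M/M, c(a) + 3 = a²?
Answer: 13761/3397 ≈ 4.0509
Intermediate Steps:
c(a) = -3 + a²
Z(M) = 1
B(j, D) = 1
H(r, h) = 26/9 + r/9 (H(r, h) = 1 + (r - 1*(-17))/9 = 1 + (r + 17)/9 = 1 + (17 + r)/9 = 1 + (17/9 + r/9) = 26/9 + r/9)
1/((378 + H(-31, B(-6, 6)))/(1163 + 366)) = 1/((378 + (26/9 + (⅑)*(-31)))/(1163 + 366)) = 1/((378 + (26/9 - 31/9))/1529) = 1/((378 - 5/9)*(1/1529)) = 1/((3397/9)*(1/1529)) = 1/(3397/13761) = 13761/3397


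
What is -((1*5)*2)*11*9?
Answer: -990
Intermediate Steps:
-((1*5)*2)*11*9 = -(5*2)*11*9 = -10*11*9 = -110*9 = -1*990 = -990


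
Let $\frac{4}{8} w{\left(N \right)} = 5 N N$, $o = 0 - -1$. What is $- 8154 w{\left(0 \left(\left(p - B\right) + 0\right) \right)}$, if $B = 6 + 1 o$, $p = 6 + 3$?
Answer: $0$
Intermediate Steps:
$o = 1$ ($o = 0 + 1 = 1$)
$p = 9$
$B = 7$ ($B = 6 + 1 \cdot 1 = 6 + 1 = 7$)
$w{\left(N \right)} = 10 N^{2}$ ($w{\left(N \right)} = 2 \cdot 5 N N = 2 \cdot 5 N^{2} = 10 N^{2}$)
$- 8154 w{\left(0 \left(\left(p - B\right) + 0\right) \right)} = - 8154 \cdot 10 \left(0 \left(\left(9 - 7\right) + 0\right)\right)^{2} = - 8154 \cdot 10 \left(0 \left(2 + 0\right)\right)^{2} = - 8154 \cdot 10 \left(0 \cdot 2\right)^{2} = - 8154 \cdot 10 \cdot 0^{2} = - 8154 \cdot 10 \cdot 0 = \left(-8154\right) 0 = 0$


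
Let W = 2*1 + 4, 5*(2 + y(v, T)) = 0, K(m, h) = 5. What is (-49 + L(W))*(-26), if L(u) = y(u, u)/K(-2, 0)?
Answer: 6422/5 ≈ 1284.4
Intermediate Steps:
y(v, T) = -2 (y(v, T) = -2 + (⅕)*0 = -2 + 0 = -2)
W = 6 (W = 2 + 4 = 6)
L(u) = -⅖ (L(u) = -2/5 = -2*⅕ = -⅖)
(-49 + L(W))*(-26) = (-49 - ⅖)*(-26) = -247/5*(-26) = 6422/5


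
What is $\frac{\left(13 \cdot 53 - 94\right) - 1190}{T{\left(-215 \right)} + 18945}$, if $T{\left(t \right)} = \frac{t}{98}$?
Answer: $- \frac{11662}{371279} \approx -0.03141$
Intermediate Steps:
$T{\left(t \right)} = \frac{t}{98}$ ($T{\left(t \right)} = t \frac{1}{98} = \frac{t}{98}$)
$\frac{\left(13 \cdot 53 - 94\right) - 1190}{T{\left(-215 \right)} + 18945} = \frac{\left(13 \cdot 53 - 94\right) - 1190}{\frac{1}{98} \left(-215\right) + 18945} = \frac{\left(689 - 94\right) - 1190}{- \frac{215}{98} + 18945} = \frac{595 - 1190}{\frac{1856395}{98}} = \left(-595\right) \frac{98}{1856395} = - \frac{11662}{371279}$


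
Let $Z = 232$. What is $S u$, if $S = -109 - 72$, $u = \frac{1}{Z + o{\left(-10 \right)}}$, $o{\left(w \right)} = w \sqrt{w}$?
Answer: $- \frac{5249}{6853} - \frac{905 i \sqrt{10}}{27412} \approx -0.76594 - 0.1044 i$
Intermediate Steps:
$o{\left(w \right)} = w^{\frac{3}{2}}$
$u = \frac{1}{232 - 10 i \sqrt{10}}$ ($u = \frac{1}{232 + \left(-10\right)^{\frac{3}{2}}} = \frac{1}{232 - 10 i \sqrt{10}} \approx 0.0042317 + 0.00057681 i$)
$S = -181$
$S u = - 181 \left(\frac{29}{6853} + \frac{5 i \sqrt{10}}{27412}\right) = - \frac{5249}{6853} - \frac{905 i \sqrt{10}}{27412}$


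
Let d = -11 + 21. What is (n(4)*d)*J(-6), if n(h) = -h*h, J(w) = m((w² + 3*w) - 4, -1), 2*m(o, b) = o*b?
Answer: 1120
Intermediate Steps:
d = 10
m(o, b) = b*o/2 (m(o, b) = (o*b)/2 = (b*o)/2 = b*o/2)
J(w) = 2 - 3*w/2 - w²/2 (J(w) = (½)*(-1)*((w² + 3*w) - 4) = (½)*(-1)*(-4 + w² + 3*w) = 2 - 3*w/2 - w²/2)
n(h) = -h²
(n(4)*d)*J(-6) = (-1*4²*10)*(2 - 3/2*(-6) - ½*(-6)²) = (-1*16*10)*(2 + 9 - ½*36) = (-16*10)*(2 + 9 - 18) = -160*(-7) = 1120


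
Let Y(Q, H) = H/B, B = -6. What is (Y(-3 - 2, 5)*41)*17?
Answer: -3485/6 ≈ -580.83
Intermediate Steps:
Y(Q, H) = -H/6 (Y(Q, H) = H/(-6) = H*(-1/6) = -H/6)
(Y(-3 - 2, 5)*41)*17 = (-1/6*5*41)*17 = -5/6*41*17 = -205/6*17 = -3485/6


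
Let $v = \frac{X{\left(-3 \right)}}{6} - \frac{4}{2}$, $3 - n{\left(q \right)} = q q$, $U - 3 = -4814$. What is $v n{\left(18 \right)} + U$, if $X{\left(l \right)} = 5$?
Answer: $- \frac{8873}{2} \approx -4436.5$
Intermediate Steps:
$U = -4811$ ($U = 3 - 4814 = -4811$)
$n{\left(q \right)} = 3 - q^{2}$ ($n{\left(q \right)} = 3 - q q = 3 - q^{2}$)
$v = - \frac{7}{6}$ ($v = \frac{5}{6} - \frac{4}{2} = 5 \cdot \frac{1}{6} - 2 = \frac{5}{6} - 2 = - \frac{7}{6} \approx -1.1667$)
$v n{\left(18 \right)} + U = - \frac{7 \left(3 - 18^{2}\right)}{6} - 4811 = - \frac{7 \left(3 - 324\right)}{6} - 4811 = \left(- \frac{7}{6}\right) \left(-321\right) - 4811 = \frac{749}{2} - 4811 = - \frac{8873}{2}$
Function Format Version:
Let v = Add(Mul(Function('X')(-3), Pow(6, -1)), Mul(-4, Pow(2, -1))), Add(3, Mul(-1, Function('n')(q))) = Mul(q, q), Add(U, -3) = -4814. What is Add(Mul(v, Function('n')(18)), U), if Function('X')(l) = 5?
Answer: Rational(-8873, 2) ≈ -4436.5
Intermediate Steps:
U = -4811 (U = Add(3, -4814) = -4811)
Function('n')(q) = Add(3, Mul(-1, Pow(q, 2))) (Function('n')(q) = Add(3, Mul(-1, Mul(q, q))) = Add(3, Mul(-1, Pow(q, 2))))
v = Rational(-7, 6) (v = Add(Mul(5, Pow(6, -1)), Mul(-4, Pow(2, -1))) = Add(Mul(5, Rational(1, 6)), Mul(-4, Rational(1, 2))) = Add(Rational(5, 6), -2) = Rational(-7, 6) ≈ -1.1667)
Add(Mul(v, Function('n')(18)), U) = Add(Mul(Rational(-7, 6), Add(3, Mul(-1, Pow(18, 2)))), -4811) = Add(Mul(Rational(-7, 6), Add(3, Mul(-1, 324))), -4811) = Add(Mul(Rational(-7, 6), Add(3, -324)), -4811) = Add(Mul(Rational(-7, 6), -321), -4811) = Add(Rational(749, 2), -4811) = Rational(-8873, 2)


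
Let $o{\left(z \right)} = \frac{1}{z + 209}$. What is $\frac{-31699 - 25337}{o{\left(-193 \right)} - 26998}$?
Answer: $\frac{304192}{143989} \approx 2.1126$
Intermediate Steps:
$o{\left(z \right)} = \frac{1}{209 + z}$
$\frac{-31699 - 25337}{o{\left(-193 \right)} - 26998} = \frac{-31699 - 25337}{\frac{1}{209 - 193} - 26998} = - \frac{57036}{\frac{1}{16} - 26998} = - \frac{57036}{- \frac{431967}{16}} = \left(-57036\right) \left(- \frac{16}{431967}\right) = \frac{304192}{143989}$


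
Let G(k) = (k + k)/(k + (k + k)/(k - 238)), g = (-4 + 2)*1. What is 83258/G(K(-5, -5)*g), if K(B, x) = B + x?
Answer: 4495932/109 ≈ 41247.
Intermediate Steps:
g = -2 (g = -2*1 = -2)
G(k) = 2*k/(k + 2*k/(-238 + k)) (G(k) = (2*k)/(k + (2*k)/(-238 + k)) = (2*k)/(k + 2*k/(-238 + k)) = 2*k/(k + 2*k/(-238 + k)))
83258/G(K(-5, -5)*g) = 83258/((2*(-238 + (-5 - 5)*(-2))/(-236 + (-5 - 5)*(-2)))) = 83258/((2*(-238 - 10*(-2))/(-236 - 10*(-2)))) = 83258/((2*(-238 + 20)/(-236 + 20))) = 83258/((2*(-218)/(-216))) = 83258/((2*(-1/216)*(-218))) = 83258/(109/54) = 83258*(54/109) = 4495932/109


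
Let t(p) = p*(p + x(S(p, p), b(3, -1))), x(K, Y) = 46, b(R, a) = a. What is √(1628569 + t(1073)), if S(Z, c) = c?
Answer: 2*√707314 ≈ 1682.0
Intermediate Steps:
t(p) = p*(46 + p) (t(p) = p*(p + 46) = p*(46 + p))
√(1628569 + t(1073)) = √(1628569 + 1073*(46 + 1073)) = √(1628569 + 1073*1119) = √(1628569 + 1200687) = √2829256 = 2*√707314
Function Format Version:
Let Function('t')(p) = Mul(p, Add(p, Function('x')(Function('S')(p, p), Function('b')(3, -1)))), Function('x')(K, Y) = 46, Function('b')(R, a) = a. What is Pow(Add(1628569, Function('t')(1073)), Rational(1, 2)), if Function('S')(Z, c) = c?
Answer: Mul(2, Pow(707314, Rational(1, 2))) ≈ 1682.0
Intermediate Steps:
Function('t')(p) = Mul(p, Add(46, p)) (Function('t')(p) = Mul(p, Add(p, 46)) = Mul(p, Add(46, p)))
Pow(Add(1628569, Function('t')(1073)), Rational(1, 2)) = Pow(Add(1628569, Mul(1073, Add(46, 1073))), Rational(1, 2)) = Pow(Add(1628569, Mul(1073, 1119)), Rational(1, 2)) = Pow(Add(1628569, 1200687), Rational(1, 2)) = Pow(2829256, Rational(1, 2)) = Mul(2, Pow(707314, Rational(1, 2)))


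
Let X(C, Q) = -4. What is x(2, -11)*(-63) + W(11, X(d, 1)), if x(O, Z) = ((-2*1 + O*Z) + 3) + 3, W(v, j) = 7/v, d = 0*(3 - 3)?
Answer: 12481/11 ≈ 1134.6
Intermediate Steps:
d = 0 (d = 0*0 = 0)
x(O, Z) = 4 + O*Z (x(O, Z) = ((-2 + O*Z) + 3) + 3 = (1 + O*Z) + 3 = 4 + O*Z)
x(2, -11)*(-63) + W(11, X(d, 1)) = (4 + 2*(-11))*(-63) + 7/11 = (4 - 22)*(-63) + 7*(1/11) = -18*(-63) + 7/11 = 1134 + 7/11 = 12481/11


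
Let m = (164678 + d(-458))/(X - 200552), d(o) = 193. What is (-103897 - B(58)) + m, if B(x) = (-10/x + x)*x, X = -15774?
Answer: -23201344697/216326 ≈ -1.0725e+5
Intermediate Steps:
B(x) = x*(x - 10/x) (B(x) = (x - 10/x)*x = x*(x - 10/x))
m = -164871/216326 (m = (164678 + 193)/(-15774 - 200552) = 164871/(-216326) = 164871*(-1/216326) = -164871/216326 ≈ -0.76214)
(-103897 - B(58)) + m = (-103897 - (-10 + 58²)) - 164871/216326 = (-103897 - (-10 + 3364)) - 164871/216326 = (-103897 - 1*3354) - 164871/216326 = (-103897 - 3354) - 164871/216326 = -107251 - 164871/216326 = -23201344697/216326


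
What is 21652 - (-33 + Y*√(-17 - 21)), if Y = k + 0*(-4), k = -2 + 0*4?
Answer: 21685 + 2*I*√38 ≈ 21685.0 + 12.329*I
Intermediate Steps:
k = -2 (k = -2 + 0 = -2)
Y = -2 (Y = -2 + 0*(-4) = -2 + 0 = -2)
21652 - (-33 + Y*√(-17 - 21)) = 21652 - (-33 - 2*√(-17 - 21)) = 21652 - (-33 - 2*I*√38) = 21652 + (33 + 2*I*√38) = 21685 + 2*I*√38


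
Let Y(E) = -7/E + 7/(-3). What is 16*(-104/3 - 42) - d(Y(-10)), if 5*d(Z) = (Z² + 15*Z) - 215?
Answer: -5306851/4500 ≈ -1179.3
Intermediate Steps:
Y(E) = -7/3 - 7/E (Y(E) = -7/E + 7*(-⅓) = -7/E - 7/3 = -7/3 - 7/E)
d(Z) = -43 + 3*Z + Z²/5 (d(Z) = ((Z² + 15*Z) - 215)/5 = (-215 + Z² + 15*Z)/5 = -43 + 3*Z + Z²/5)
16*(-104/3 - 42) - d(Y(-10)) = 16*(-104/3 - 42) - (-43 + 3*(-7/3 - 7/(-10)) + (-7/3 - 7/(-10))²/5) = 16*(-104*⅓ - 42) - (-43 + 3*(-7/3 - 7*(-⅒)) + (-7/3 - 7*(-⅒))²/5) = 16*(-104/3 - 42) - (-43 + 3*(-7/3 + 7/10) + (-7/3 + 7/10)²/5) = 16*(-230/3) - (-43 + 3*(-49/30) + (-49/30)²/5) = -3680/3 - (-43 - 49/10 + (⅕)*(2401/900)) = -3680/3 - (-43 - 49/10 + 2401/4500) = -3680/3 - 1*(-213149/4500) = -3680/3 + 213149/4500 = -5306851/4500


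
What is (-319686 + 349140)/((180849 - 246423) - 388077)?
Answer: -9818/151217 ≈ -0.064927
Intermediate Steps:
(-319686 + 349140)/((180849 - 246423) - 388077) = 29454/(-65574 - 388077) = 29454/(-453651) = 29454*(-1/453651) = -9818/151217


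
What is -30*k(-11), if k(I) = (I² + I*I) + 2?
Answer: -7320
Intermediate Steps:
k(I) = 2 + 2*I² (k(I) = (I² + I²) + 2 = 2*I² + 2 = 2 + 2*I²)
-30*k(-11) = -30*(2 + 2*(-11)²) = -30*(2 + 2*121) = -30*(2 + 242) = -30*244 = -7320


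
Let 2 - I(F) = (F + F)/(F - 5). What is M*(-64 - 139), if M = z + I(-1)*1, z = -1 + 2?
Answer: -1624/3 ≈ -541.33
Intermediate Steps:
z = 1
I(F) = 2 - 2*F/(-5 + F) (I(F) = 2 - (F + F)/(F - 5) = 2 - 2*F/(-5 + F))
M = 8/3 (M = 1 - 10/(-5 - 1)*1 = 1 - 10/(-6)*1 = 1 - 10*(-1/6)*1 = 1 + (5/3)*1 = 1 + 5/3 = 8/3 ≈ 2.6667)
M*(-64 - 139) = 8*(-64 - 139)/3 = (8/3)*(-203) = -1624/3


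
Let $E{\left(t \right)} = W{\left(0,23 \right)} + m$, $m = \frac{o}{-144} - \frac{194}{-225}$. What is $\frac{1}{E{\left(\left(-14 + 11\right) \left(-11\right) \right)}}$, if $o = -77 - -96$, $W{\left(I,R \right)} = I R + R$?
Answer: $\frac{3600}{85429} \approx 0.04214$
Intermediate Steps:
$W{\left(I,R \right)} = R + I R$
$o = 19$ ($o = -77 + 96 = 19$)
$m = \frac{2629}{3600}$ ($m = \frac{19}{-144} - \frac{194}{-225} = 19 \left(- \frac{1}{144}\right) - - \frac{194}{225} = - \frac{19}{144} + \frac{194}{225} = \frac{2629}{3600} \approx 0.73028$)
$E{\left(t \right)} = \frac{85429}{3600}$ ($E{\left(t \right)} = 23 \left(1 + 0\right) + \frac{2629}{3600} = 23 \cdot 1 + \frac{2629}{3600} = 23 + \frac{2629}{3600} = \frac{85429}{3600}$)
$\frac{1}{E{\left(\left(-14 + 11\right) \left(-11\right) \right)}} = \frac{1}{\frac{85429}{3600}} = \frac{3600}{85429}$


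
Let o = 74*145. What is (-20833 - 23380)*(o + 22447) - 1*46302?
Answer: -1466901003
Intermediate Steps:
o = 10730
(-20833 - 23380)*(o + 22447) - 1*46302 = (-20833 - 23380)*(10730 + 22447) - 1*46302 = -44213*33177 - 46302 = -1466854701 - 46302 = -1466901003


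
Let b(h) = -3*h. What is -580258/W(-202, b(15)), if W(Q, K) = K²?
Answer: -580258/2025 ≈ -286.55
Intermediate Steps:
-580258/W(-202, b(15)) = -580258/((-3*15)²) = -580258/((-45)²) = -580258/2025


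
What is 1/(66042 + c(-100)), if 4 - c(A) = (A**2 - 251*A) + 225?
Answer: 1/30721 ≈ 3.2551e-5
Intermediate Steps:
c(A) = -221 - A**2 + 251*A (c(A) = 4 - ((A**2 - 251*A) + 225) = 4 - (225 + A**2 - 251*A) = 4 + (-225 - A**2 + 251*A) = -221 - A**2 + 251*A)
1/(66042 + c(-100)) = 1/(66042 + (-221 - 1*(-100)**2 + 251*(-100))) = 1/(66042 + (-221 - 1*10000 - 25100)) = 1/(66042 + (-221 - 10000 - 25100)) = 1/(66042 - 35321) = 1/30721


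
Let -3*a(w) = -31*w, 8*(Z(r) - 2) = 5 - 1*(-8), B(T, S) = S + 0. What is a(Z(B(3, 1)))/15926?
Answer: 899/382224 ≈ 0.0023520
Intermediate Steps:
B(T, S) = S
Z(r) = 29/8 (Z(r) = 2 + (5 - 1*(-8))/8 = 2 + (5 + 8)/8 = 2 + (⅛)*13 = 2 + 13/8 = 29/8)
a(w) = 31*w/3 (a(w) = -(-31)*w/3 = 31*w/3)
a(Z(B(3, 1)))/15926 = ((31/3)*(29/8))/15926 = (899/24)*(1/15926) = 899/382224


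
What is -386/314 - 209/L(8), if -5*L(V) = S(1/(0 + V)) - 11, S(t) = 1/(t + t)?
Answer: -165416/1099 ≈ -150.51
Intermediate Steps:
S(t) = 1/(2*t)
L(V) = 11/5 - V/10 (L(V) = -(1/(2*(1/(0 + V))) - 11)/5 = -(1/(2*(1/V)) - 11)/5 = -(V/2 - 11)/5 = -(-11 + V/2)/5 = 11/5 - V/10)
-386/314 - 209/L(8) = -386/314 - 209/(11/5 - ⅒*8) = -386*1/314 - 209/(11/5 - ⅘) = -193/157 - 209/7/5 = -193/157 - 209*5/7 = -193/157 - 1045/7 = -165416/1099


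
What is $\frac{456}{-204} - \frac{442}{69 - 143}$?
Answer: $\frac{2351}{629} \approx 3.7377$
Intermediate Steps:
$\frac{456}{-204} - \frac{442}{69 - 143} = 456 \left(- \frac{1}{204}\right) - \frac{442}{-74} = - \frac{38}{17} - - \frac{221}{37} = - \frac{38}{17} + \frac{221}{37} = \frac{2351}{629}$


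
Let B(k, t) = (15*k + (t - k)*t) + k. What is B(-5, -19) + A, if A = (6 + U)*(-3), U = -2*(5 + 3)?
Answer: 216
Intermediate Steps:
U = -16 (U = -2*8 = -16)
B(k, t) = 16*k + t*(t - k) (B(k, t) = (15*k + t*(t - k)) + k = 16*k + t*(t - k))
A = 30 (A = (6 - 16)*(-3) = -10*(-3) = 30)
B(-5, -19) + A = ((-19)² + 16*(-5) - 1*(-5)*(-19)) + 30 = (361 - 80 - 95) + 30 = 186 + 30 = 216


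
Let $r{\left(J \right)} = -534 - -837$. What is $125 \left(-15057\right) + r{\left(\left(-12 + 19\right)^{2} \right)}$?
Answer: $-1881822$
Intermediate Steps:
$r{\left(J \right)} = 303$ ($r{\left(J \right)} = -534 + 837 = 303$)
$125 \left(-15057\right) + r{\left(\left(-12 + 19\right)^{2} \right)} = 125 \left(-15057\right) + 303 = -1882125 + 303 = -1881822$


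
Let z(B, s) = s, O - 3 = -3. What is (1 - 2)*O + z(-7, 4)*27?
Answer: 108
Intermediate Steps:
O = 0 (O = 3 - 3 = 0)
(1 - 2)*O + z(-7, 4)*27 = (1 - 2)*0 + 4*27 = -1*0 + 108 = 0 + 108 = 108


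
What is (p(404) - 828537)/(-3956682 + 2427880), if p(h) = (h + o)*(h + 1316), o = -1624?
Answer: 2926937/1528802 ≈ 1.9145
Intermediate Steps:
p(h) = (-1624 + h)*(1316 + h) (p(h) = (h - 1624)*(h + 1316) = (-1624 + h)*(1316 + h))
(p(404) - 828537)/(-3956682 + 2427880) = ((-2137184 + 404² - 308*404) - 828537)/(-3956682 + 2427880) = ((-2137184 + 163216 - 124432) - 828537)/(-1528802) = (-2098400 - 828537)*(-1/1528802) = -2926937*(-1/1528802) = 2926937/1528802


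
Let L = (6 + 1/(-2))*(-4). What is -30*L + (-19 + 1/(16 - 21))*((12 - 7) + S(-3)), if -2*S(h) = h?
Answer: 2676/5 ≈ 535.20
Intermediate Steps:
S(h) = -h/2
L = -22 (L = (6 - 1/2)*(-4) = (11/2)*(-4) = -22)
-30*L + (-19 + 1/(16 - 21))*((12 - 7) + S(-3)) = -30*(-22) + (-19 + 1/(16 - 21))*((12 - 7) - 1/2*(-3)) = 660 + (-19 + 1/(-5))*(5 + 3/2) = 660 + (-19 - 1/5)*(13/2) = 660 - 96/5*13/2 = 660 - 624/5 = 2676/5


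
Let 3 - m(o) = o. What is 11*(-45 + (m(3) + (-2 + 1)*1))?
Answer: -506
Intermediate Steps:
m(o) = 3 - o
11*(-45 + (m(3) + (-2 + 1)*1)) = 11*(-45 + ((3 - 1*3) + (-2 + 1)*1)) = 11*(-45 + ((3 - 3) - 1*1)) = 11*(-45 + (0 - 1)) = 11*(-45 - 1) = 11*(-46) = -506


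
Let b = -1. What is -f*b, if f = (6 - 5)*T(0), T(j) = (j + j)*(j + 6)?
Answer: 0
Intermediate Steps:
T(j) = 2*j*(6 + j) (T(j) = (2*j)*(6 + j) = 2*j*(6 + j))
f = 0 (f = (6 - 5)*(2*0*(6 + 0)) = 1*(2*0*6) = 1*0 = 0)
-f*b = -0*(-1) = -1*0 = 0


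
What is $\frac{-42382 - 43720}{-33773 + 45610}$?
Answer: $- \frac{86102}{11837} \approx -7.274$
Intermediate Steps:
$\frac{-42382 - 43720}{-33773 + 45610} = - \frac{86102}{11837}$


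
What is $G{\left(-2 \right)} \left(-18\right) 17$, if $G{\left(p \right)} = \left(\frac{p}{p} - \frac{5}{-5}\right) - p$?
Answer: $-1224$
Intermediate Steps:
$G{\left(p \right)} = 2 - p$ ($G{\left(p \right)} = \left(1 - -1\right) - p = \left(1 + 1\right) - p = 2 - p$)
$G{\left(-2 \right)} \left(-18\right) 17 = \left(2 - -2\right) \left(-18\right) 17 = \left(2 + 2\right) \left(-18\right) 17 = 4 \left(-18\right) 17 = \left(-72\right) 17 = -1224$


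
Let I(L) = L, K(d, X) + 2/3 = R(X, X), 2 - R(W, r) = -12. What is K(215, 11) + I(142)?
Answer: 466/3 ≈ 155.33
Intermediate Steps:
R(W, r) = 14 (R(W, r) = 2 - 1*(-12) = 2 + 12 = 14)
K(d, X) = 40/3 (K(d, X) = -2/3 + 14 = 40/3)
K(215, 11) + I(142) = 40/3 + 142 = 466/3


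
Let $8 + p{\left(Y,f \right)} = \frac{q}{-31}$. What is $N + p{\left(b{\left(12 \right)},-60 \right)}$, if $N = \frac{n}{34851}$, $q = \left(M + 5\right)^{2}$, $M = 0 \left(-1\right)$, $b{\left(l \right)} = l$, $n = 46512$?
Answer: $- \frac{2690817}{360127} \approx -7.4719$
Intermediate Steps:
$M = 0$
$q = 25$ ($q = \left(0 + 5\right)^{2} = 5^{2} = 25$)
$p{\left(Y,f \right)} = - \frac{273}{31}$ ($p{\left(Y,f \right)} = -8 + \frac{25}{-31} = -8 + 25 \left(- \frac{1}{31}\right) = -8 - \frac{25}{31} = - \frac{273}{31}$)
$N = \frac{15504}{11617}$ ($N = \frac{46512}{34851} = 46512 \cdot \frac{1}{34851} = \frac{15504}{11617} \approx 1.3346$)
$N + p{\left(b{\left(12 \right)},-60 \right)} = \frac{15504}{11617} - \frac{273}{31} = - \frac{2690817}{360127}$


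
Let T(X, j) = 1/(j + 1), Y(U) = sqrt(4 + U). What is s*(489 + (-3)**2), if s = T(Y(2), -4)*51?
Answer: -8466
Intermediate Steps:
T(X, j) = 1/(1 + j)
s = -17 (s = 51/(1 - 4) = 51/(-3) = -1/3*51 = -17)
s*(489 + (-3)**2) = -17*(489 + (-3)**2) = -17*(489 + 9) = -17*498 = -8466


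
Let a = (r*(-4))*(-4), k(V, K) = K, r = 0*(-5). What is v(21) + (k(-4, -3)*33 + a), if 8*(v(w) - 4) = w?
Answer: -739/8 ≈ -92.375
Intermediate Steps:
v(w) = 4 + w/8
r = 0
a = 0 (a = (0*(-4))*(-4) = 0*(-4) = 0)
v(21) + (k(-4, -3)*33 + a) = (4 + (⅛)*21) + (-3*33 + 0) = (4 + 21/8) + (-99 + 0) = 53/8 - 99 = -739/8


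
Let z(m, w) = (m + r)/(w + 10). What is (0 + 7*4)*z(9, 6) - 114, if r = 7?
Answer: -86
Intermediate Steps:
z(m, w) = (7 + m)/(10 + w) (z(m, w) = (m + 7)/(w + 10) = (7 + m)/(10 + w))
(0 + 7*4)*z(9, 6) - 114 = (0 + 7*4)*((7 + 9)/(10 + 6)) - 114 = (0 + 28)*(16/16) - 114 = 28*((1/16)*16) - 114 = 28*1 - 114 = 28 - 114 = -86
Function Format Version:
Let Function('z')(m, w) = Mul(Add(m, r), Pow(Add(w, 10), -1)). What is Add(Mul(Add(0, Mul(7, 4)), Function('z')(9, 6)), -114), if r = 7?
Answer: -86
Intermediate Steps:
Function('z')(m, w) = Mul(Pow(Add(10, w), -1), Add(7, m)) (Function('z')(m, w) = Mul(Add(m, 7), Pow(Add(w, 10), -1)) = Mul(Add(7, m), Pow(Add(10, w), -1)) = Mul(Pow(Add(10, w), -1), Add(7, m)))
Add(Mul(Add(0, Mul(7, 4)), Function('z')(9, 6)), -114) = Add(Mul(Add(0, Mul(7, 4)), Mul(Pow(Add(10, 6), -1), Add(7, 9))), -114) = Add(Mul(Add(0, 28), Mul(Pow(16, -1), 16)), -114) = Add(Mul(28, Mul(Rational(1, 16), 16)), -114) = Add(Mul(28, 1), -114) = Add(28, -114) = -86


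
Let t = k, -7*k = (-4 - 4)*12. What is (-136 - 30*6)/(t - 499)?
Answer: 28/43 ≈ 0.65116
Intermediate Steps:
k = 96/7 (k = -(-4 - 4)*12/7 = -(-8)*12/7 = -1/7*(-96) = 96/7 ≈ 13.714)
t = 96/7 ≈ 13.714
(-136 - 30*6)/(t - 499) = (-136 - 30*6)/(96/7 - 499) = (-136 - 180)/(-3397/7) = -316*(-7/3397) = 28/43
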